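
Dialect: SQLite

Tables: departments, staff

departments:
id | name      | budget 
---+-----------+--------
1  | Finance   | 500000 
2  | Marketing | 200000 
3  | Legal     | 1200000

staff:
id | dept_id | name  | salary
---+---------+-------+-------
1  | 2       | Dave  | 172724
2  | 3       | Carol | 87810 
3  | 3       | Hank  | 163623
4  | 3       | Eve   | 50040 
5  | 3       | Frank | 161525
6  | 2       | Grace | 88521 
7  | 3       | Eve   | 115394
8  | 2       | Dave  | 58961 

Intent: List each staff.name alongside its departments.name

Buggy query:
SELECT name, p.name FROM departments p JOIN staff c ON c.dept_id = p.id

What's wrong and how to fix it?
Bug: Both tables have a 'name' column; the unqualified reference is ambiguous

Fix: Prefix ambiguous columns with the table alias

Corrected query:
SELECT c.name, p.name FROM departments p JOIN staff c ON c.dept_id = p.id

Result:
name  | name     
------+----------
Dave  | Marketing
Carol | Legal    
Hank  | Legal    
Eve   | Legal    
Frank | Legal    
Grace | Marketing
Eve   | Legal    
Dave  | Marketing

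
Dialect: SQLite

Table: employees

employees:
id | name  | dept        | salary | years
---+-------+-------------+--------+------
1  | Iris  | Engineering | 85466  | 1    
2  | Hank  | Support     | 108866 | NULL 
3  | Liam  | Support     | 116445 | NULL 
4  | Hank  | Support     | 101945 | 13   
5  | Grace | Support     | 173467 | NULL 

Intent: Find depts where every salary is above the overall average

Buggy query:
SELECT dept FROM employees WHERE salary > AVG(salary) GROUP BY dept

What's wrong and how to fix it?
Bug: WHERE evaluates per row before aggregation, so AVG() is unavailable

Fix: Compute the overall average in a scalar subquery and compare each group's MIN against it in HAVING

Corrected query:
SELECT dept FROM employees GROUP BY dept HAVING MIN(salary) > (SELECT AVG(salary) FROM employees)

Result:
(no rows)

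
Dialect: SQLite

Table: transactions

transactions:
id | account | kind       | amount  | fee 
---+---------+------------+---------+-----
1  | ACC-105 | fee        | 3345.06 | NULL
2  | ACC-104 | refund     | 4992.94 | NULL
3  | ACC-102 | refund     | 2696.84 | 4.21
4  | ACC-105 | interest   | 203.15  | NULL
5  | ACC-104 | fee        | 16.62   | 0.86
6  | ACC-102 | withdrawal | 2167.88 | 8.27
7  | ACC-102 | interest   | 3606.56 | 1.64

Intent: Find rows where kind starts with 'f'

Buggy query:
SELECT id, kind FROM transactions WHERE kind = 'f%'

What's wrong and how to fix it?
Bug: Wildcards only work with LIKE; '=' treats '%' as a literal character

Fix: Replace '=' with LIKE so 'f%' is treated as a pattern

Corrected query:
SELECT id, kind FROM transactions WHERE kind LIKE 'f%'

Result:
id | kind
---+-----
1  | fee 
5  | fee 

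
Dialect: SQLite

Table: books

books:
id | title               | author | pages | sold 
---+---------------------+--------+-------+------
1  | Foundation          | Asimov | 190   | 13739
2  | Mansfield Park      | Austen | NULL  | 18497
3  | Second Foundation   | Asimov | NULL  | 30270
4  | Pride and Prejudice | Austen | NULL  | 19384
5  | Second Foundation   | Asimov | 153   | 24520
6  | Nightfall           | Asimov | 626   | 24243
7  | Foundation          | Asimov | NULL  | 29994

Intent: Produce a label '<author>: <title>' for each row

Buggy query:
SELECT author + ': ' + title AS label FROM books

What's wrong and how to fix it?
Bug: '+' is numeric addition; on text columns SQLite converts them to 0 instead of concatenating

Fix: Replace + with || to concatenate text

Corrected query:
SELECT author || ': ' || title AS label FROM books

Result:
label                      
---------------------------
Asimov: Foundation         
Austen: Mansfield Park     
Asimov: Second Foundation  
Austen: Pride and Prejudice
Asimov: Second Foundation  
Asimov: Nightfall          
Asimov: Foundation         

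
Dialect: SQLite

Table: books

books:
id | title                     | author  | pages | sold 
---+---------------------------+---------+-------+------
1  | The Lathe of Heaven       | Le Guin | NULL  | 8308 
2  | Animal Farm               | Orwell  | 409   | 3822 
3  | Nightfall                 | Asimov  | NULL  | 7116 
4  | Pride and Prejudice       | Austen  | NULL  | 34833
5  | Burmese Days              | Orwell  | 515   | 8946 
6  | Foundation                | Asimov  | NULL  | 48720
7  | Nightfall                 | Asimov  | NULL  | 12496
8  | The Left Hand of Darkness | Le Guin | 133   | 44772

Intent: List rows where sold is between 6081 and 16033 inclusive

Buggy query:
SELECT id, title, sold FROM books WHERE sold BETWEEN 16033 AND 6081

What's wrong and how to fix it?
Bug: The bounds are reversed; BETWEEN a AND b requires a <= b to match anything

Fix: Write BETWEEN 6081 AND 16033

Corrected query:
SELECT id, title, sold FROM books WHERE sold BETWEEN 6081 AND 16033

Result:
id | title               | sold 
---+---------------------+------
1  | The Lathe of Heaven | 8308 
3  | Nightfall           | 7116 
5  | Burmese Days        | 8946 
7  | Nightfall           | 12496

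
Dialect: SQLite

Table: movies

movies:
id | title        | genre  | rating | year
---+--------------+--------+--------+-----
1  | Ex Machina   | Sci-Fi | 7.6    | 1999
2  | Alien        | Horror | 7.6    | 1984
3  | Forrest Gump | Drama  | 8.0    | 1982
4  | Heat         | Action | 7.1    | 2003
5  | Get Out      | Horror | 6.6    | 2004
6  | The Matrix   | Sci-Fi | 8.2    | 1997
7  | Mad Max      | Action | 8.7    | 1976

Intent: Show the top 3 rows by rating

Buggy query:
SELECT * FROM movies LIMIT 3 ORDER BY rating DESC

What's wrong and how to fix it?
Bug: LIMIT must come after ORDER BY

Fix: Sort with ORDER BY, then apply LIMIT

Corrected query:
SELECT * FROM movies ORDER BY rating DESC LIMIT 3

Result:
id | title        | genre  | rating | year
---+--------------+--------+--------+-----
7  | Mad Max      | Action | 8.7    | 1976
6  | The Matrix   | Sci-Fi | 8.2    | 1997
3  | Forrest Gump | Drama  | 8      | 1982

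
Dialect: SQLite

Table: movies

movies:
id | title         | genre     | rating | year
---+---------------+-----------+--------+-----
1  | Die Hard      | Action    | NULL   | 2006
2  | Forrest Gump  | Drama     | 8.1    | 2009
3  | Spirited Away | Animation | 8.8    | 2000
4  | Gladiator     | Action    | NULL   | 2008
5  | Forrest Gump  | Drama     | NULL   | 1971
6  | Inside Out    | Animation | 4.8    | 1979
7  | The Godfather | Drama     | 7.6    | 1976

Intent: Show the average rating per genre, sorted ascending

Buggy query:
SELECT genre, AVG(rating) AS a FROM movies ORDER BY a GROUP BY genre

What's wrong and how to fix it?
Bug: ORDER BY appears before GROUP BY; SQL clause order requires GROUP BY first

Fix: Move ORDER BY to the end, after GROUP BY

Corrected query:
SELECT genre, AVG(rating) AS a FROM movies GROUP BY genre ORDER BY a

Result:
genre     | a   
----------+-----
Action    | NULL
Animation | 6.8 
Drama     | 7.85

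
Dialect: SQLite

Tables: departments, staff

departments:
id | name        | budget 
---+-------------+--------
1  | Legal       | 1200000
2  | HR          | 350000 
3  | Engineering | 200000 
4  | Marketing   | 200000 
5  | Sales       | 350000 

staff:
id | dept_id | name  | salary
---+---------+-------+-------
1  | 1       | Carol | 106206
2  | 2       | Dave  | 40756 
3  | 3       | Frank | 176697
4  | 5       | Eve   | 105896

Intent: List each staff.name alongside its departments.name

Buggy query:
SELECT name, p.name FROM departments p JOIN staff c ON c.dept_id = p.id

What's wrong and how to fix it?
Bug: 'name' exists in both joined tables, so the database can't tell which one is meant

Fix: Prefix ambiguous columns with the table alias

Corrected query:
SELECT c.name, p.name FROM departments p JOIN staff c ON c.dept_id = p.id

Result:
name  | name       
------+------------
Carol | Legal      
Dave  | HR         
Frank | Engineering
Eve   | Sales      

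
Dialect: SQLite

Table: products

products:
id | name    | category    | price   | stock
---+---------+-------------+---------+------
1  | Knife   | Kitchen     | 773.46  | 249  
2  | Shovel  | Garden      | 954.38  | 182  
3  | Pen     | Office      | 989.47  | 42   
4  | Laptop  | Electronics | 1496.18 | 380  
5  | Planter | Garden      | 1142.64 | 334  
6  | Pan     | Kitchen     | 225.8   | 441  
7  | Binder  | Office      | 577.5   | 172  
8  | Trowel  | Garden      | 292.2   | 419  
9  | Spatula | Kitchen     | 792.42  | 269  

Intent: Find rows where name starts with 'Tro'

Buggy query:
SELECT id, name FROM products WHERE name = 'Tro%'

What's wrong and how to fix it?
Bug: '=' compares the literal string including the % character; pattern matching needs LIKE

Fix: Replace '=' with LIKE so 'Tro%' is treated as a pattern

Corrected query:
SELECT id, name FROM products WHERE name LIKE 'Tro%'

Result:
id | name  
---+-------
8  | Trowel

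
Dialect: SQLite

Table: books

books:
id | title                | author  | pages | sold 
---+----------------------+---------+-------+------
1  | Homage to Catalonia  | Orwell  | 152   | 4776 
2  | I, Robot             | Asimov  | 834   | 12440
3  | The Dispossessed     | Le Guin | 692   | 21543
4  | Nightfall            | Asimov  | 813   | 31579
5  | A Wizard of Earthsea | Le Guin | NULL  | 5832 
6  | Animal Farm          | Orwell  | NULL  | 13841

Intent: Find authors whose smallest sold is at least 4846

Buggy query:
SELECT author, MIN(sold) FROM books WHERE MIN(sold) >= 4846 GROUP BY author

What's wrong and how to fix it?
Bug: MIN() in WHERE is a misuse of aggregate

Fix: Replace WHERE with HAVING after the GROUP BY

Corrected query:
SELECT author, MIN(sold) FROM books GROUP BY author HAVING MIN(sold) >= 4846

Result:
author  | MIN(sold)
--------+----------
Asimov  | 12440    
Le Guin | 5832     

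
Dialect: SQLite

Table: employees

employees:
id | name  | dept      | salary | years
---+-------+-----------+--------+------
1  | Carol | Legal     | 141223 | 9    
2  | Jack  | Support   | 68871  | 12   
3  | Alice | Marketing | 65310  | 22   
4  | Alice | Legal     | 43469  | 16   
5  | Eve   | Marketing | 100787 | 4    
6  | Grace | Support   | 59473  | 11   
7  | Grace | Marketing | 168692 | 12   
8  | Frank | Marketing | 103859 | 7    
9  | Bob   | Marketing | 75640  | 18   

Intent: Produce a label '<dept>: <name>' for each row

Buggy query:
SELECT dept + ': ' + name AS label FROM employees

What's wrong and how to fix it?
Bug: SQLite uses || for string concatenation; + coerces text to numbers (yielding 0)

Fix: Use the || operator for string concatenation

Corrected query:
SELECT dept || ': ' || name AS label FROM employees

Result:
label           
----------------
Legal: Carol    
Support: Jack   
Marketing: Alice
Legal: Alice    
Marketing: Eve  
Support: Grace  
Marketing: Grace
Marketing: Frank
Marketing: Bob  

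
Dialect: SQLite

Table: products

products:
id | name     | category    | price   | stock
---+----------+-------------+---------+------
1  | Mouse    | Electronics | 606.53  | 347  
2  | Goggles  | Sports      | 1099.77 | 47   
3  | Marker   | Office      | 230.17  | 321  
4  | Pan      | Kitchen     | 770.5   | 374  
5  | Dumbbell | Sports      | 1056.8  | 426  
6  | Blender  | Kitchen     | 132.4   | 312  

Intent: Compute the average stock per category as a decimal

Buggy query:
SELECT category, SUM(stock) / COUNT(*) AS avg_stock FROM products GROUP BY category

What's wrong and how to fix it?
Bug: Both operands are integers, so '/' performs integer division and truncates

Fix: Multiply by 1.0 (or CAST to REAL) to force floating-point division

Corrected query:
SELECT category, SUM(stock) * 1.0 / COUNT(*) AS avg_stock FROM products GROUP BY category

Result:
category    | avg_stock
------------+----------
Electronics | 347      
Kitchen     | 343      
Office      | 321      
Sports      | 236.5    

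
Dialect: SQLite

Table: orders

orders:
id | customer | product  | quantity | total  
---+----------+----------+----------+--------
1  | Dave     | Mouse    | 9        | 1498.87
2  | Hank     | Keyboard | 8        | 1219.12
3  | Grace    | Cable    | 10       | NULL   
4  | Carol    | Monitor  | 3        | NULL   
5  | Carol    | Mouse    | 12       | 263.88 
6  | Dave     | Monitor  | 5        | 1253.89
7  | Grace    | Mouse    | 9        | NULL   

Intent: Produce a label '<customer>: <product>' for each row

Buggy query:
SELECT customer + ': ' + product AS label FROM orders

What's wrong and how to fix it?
Bug: '+' is numeric addition; on text columns SQLite converts them to 0 instead of concatenating

Fix: Use the || operator for string concatenation

Corrected query:
SELECT customer || ': ' || product AS label FROM orders

Result:
label         
--------------
Dave: Mouse   
Hank: Keyboard
Grace: Cable  
Carol: Monitor
Carol: Mouse  
Dave: Monitor 
Grace: Mouse  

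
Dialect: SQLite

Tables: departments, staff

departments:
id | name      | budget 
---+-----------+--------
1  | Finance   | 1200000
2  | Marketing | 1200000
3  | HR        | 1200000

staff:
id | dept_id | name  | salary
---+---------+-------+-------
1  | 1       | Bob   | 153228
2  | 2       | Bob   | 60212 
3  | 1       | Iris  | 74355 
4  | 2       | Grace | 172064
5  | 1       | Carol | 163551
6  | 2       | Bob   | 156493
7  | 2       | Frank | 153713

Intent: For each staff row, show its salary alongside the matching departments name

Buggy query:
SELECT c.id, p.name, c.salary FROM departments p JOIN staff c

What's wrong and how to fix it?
Bug: JOIN with no ON clause produces a cartesian product; every staff row pairs with every departments row

Fix: Specify the join condition linking the foreign key to the parent id

Corrected query:
SELECT c.id, p.name, c.salary FROM departments p JOIN staff c ON c.dept_id = p.id

Result:
id | name      | salary
---+-----------+-------
1  | Finance   | 153228
2  | Marketing | 60212 
3  | Finance   | 74355 
4  | Marketing | 172064
5  | Finance   | 163551
6  | Marketing | 156493
7  | Marketing | 153713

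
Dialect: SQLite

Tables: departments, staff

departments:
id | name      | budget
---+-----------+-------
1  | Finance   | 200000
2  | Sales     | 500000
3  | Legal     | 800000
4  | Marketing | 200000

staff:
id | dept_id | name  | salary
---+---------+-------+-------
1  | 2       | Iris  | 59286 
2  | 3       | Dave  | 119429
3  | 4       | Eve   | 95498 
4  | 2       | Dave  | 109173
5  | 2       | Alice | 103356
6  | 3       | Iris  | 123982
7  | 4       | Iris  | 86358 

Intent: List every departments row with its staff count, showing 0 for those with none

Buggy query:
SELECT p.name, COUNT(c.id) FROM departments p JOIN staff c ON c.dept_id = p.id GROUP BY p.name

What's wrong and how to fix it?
Bug: An inner join excludes parents with zero children

Fix: Use LEFT JOIN so parents without children still appear (COUNT(c.id) gives 0)

Corrected query:
SELECT p.name, COUNT(c.id) FROM departments p LEFT JOIN staff c ON c.dept_id = p.id GROUP BY p.name

Result:
name      | COUNT(c.id)
----------+------------
Finance   | 0          
Legal     | 2          
Marketing | 2          
Sales     | 3          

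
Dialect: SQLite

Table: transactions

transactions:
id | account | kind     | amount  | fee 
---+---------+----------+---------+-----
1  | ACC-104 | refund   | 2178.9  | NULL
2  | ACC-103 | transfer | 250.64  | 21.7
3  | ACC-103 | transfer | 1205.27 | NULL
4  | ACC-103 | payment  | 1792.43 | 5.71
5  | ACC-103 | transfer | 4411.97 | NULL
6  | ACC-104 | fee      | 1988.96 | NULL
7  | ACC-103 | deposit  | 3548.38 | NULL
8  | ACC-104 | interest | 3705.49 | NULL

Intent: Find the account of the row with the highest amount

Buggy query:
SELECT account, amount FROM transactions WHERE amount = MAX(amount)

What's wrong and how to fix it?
Bug: WHERE is evaluated per row; an aggregate over the whole table isn't defined there

Fix: Wrap MAX in a scalar subquery so WHERE compares against a single value

Corrected query:
SELECT account, amount FROM transactions WHERE amount = (SELECT MAX(amount) FROM transactions)

Result:
account | amount 
--------+--------
ACC-103 | 4411.97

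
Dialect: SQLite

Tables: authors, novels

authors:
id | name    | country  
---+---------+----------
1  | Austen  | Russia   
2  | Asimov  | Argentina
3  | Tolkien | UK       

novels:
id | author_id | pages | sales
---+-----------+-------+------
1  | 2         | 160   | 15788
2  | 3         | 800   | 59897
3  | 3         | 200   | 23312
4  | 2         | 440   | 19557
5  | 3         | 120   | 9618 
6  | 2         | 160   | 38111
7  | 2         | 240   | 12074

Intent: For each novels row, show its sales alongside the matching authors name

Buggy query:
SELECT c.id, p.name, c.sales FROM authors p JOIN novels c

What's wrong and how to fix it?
Bug: Missing join condition: each novels row is matched to all authors rows instead of just its own

Fix: Add ON c.author_id = p.id to the JOIN

Corrected query:
SELECT c.id, p.name, c.sales FROM authors p JOIN novels c ON c.author_id = p.id

Result:
id | name    | sales
---+---------+------
1  | Asimov  | 15788
2  | Tolkien | 59897
3  | Tolkien | 23312
4  | Asimov  | 19557
5  | Tolkien | 9618 
6  | Asimov  | 38111
7  | Asimov  | 12074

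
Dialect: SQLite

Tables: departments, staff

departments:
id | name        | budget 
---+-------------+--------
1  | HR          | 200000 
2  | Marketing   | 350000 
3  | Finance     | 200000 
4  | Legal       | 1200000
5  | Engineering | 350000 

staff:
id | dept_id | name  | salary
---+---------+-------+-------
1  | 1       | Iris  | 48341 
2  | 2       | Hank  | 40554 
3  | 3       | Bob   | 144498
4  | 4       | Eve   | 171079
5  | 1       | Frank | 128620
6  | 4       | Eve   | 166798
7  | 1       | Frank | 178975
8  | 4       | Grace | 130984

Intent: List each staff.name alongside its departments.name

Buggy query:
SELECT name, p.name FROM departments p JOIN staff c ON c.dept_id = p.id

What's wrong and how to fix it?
Bug: Both tables have a 'name' column; the unqualified reference is ambiguous

Fix: Prefix ambiguous columns with the table alias

Corrected query:
SELECT c.name, p.name FROM departments p JOIN staff c ON c.dept_id = p.id

Result:
name  | name     
------+----------
Iris  | HR       
Hank  | Marketing
Bob   | Finance  
Eve   | Legal    
Frank | HR       
Eve   | Legal    
Frank | HR       
Grace | Legal    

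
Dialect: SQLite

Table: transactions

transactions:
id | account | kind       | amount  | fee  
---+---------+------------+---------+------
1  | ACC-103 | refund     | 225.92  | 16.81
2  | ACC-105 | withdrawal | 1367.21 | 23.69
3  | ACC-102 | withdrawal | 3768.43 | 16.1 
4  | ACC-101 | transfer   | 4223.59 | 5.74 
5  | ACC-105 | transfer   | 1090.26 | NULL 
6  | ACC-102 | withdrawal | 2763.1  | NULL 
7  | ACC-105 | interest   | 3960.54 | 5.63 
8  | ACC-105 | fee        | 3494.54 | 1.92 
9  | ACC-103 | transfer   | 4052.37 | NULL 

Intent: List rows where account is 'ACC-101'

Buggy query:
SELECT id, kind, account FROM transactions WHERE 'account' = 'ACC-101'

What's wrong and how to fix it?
Bug: 'account' in single quotes is a string literal, not the column; the comparison is literal-vs-literal and never true

Fix: Reference the column as account without single quotes

Corrected query:
SELECT id, kind, account FROM transactions WHERE account = 'ACC-101'

Result:
id | kind     | account
---+----------+--------
4  | transfer | ACC-101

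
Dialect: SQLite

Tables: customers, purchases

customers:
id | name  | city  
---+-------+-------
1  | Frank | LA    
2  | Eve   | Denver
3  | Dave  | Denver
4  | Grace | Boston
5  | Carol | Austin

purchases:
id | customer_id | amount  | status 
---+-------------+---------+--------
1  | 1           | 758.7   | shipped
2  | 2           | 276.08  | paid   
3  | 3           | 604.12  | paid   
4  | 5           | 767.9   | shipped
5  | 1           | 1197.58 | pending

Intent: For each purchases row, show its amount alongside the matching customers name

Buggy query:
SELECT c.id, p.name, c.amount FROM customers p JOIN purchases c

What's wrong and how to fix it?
Bug: JOIN with no ON clause produces a cartesian product; every purchases row pairs with every customers row

Fix: Add ON c.customer_id = p.id to the JOIN

Corrected query:
SELECT c.id, p.name, c.amount FROM customers p JOIN purchases c ON c.customer_id = p.id

Result:
id | name  | amount 
---+-------+--------
1  | Frank | 758.7  
2  | Eve   | 276.08 
3  | Dave  | 604.12 
4  | Carol | 767.9  
5  | Frank | 1197.58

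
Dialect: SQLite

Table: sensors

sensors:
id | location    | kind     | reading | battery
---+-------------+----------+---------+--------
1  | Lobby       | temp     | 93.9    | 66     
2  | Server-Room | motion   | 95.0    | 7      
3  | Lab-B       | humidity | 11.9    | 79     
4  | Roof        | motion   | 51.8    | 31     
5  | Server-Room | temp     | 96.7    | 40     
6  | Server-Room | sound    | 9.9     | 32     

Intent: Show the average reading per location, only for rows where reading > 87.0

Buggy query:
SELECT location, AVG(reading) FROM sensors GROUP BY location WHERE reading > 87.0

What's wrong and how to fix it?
Bug: Row-level WHERE must come before GROUP BY in the clause order

Fix: Place WHERE between FROM and GROUP BY

Corrected query:
SELECT location, AVG(reading) FROM sensors WHERE reading > 87.0 GROUP BY location

Result:
location    | AVG(reading)
------------+-------------
Lobby       | 93.9        
Server-Room | 95.85       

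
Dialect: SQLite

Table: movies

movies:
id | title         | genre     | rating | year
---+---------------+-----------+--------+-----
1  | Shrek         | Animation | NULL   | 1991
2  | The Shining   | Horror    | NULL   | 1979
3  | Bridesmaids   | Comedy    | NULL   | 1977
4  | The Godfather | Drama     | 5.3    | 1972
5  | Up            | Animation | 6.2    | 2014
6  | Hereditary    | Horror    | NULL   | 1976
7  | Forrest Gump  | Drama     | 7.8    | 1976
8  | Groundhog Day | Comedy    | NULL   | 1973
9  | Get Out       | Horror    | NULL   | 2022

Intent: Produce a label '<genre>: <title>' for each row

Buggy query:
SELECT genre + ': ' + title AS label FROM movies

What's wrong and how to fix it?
Bug: SQLite uses || for string concatenation; + coerces text to numbers (yielding 0)

Fix: Use the || operator for string concatenation

Corrected query:
SELECT genre || ': ' || title AS label FROM movies

Result:
label                
---------------------
Animation: Shrek     
Horror: The Shining  
Comedy: Bridesmaids  
Drama: The Godfather 
Animation: Up        
Horror: Hereditary   
Drama: Forrest Gump  
Comedy: Groundhog Day
Horror: Get Out      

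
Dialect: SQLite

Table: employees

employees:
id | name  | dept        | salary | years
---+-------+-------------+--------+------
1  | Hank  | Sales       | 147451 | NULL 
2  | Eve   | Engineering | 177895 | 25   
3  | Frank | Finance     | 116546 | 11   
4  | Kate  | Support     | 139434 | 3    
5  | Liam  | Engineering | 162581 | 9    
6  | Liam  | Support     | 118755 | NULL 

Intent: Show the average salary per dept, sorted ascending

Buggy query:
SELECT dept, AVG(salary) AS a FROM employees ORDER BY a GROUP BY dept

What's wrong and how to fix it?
Bug: ORDER BY appears before GROUP BY; SQL clause order requires GROUP BY first

Fix: Reorder: SELECT … FROM … GROUP BY … ORDER BY …

Corrected query:
SELECT dept, AVG(salary) AS a FROM employees GROUP BY dept ORDER BY a

Result:
dept        | a       
------------+---------
Finance     | 116546  
Support     | 129094.5
Sales       | 147451  
Engineering | 170238  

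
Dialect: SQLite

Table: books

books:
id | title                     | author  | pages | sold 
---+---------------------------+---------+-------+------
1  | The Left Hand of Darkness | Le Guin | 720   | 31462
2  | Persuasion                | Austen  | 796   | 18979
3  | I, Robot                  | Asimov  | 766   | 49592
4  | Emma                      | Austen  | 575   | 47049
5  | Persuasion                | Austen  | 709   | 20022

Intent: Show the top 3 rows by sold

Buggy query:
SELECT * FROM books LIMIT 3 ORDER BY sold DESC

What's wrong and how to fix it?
Bug: LIMIT must come after ORDER BY

Fix: Sort with ORDER BY, then apply LIMIT

Corrected query:
SELECT * FROM books ORDER BY sold DESC LIMIT 3

Result:
id | title                     | author  | pages | sold 
---+---------------------------+---------+-------+------
3  | I, Robot                  | Asimov  | 766   | 49592
4  | Emma                      | Austen  | 575   | 47049
1  | The Left Hand of Darkness | Le Guin | 720   | 31462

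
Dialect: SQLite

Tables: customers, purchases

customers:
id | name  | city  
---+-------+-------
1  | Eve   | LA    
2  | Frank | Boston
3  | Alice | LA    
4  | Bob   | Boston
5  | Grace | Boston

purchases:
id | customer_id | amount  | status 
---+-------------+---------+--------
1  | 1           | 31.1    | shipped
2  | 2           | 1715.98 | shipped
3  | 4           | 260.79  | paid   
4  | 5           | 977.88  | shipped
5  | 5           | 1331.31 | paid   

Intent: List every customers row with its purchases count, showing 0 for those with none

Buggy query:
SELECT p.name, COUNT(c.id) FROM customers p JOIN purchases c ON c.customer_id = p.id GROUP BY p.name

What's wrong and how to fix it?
Bug: An inner join excludes parents with zero children

Fix: Use LEFT JOIN so parents without children still appear (COUNT(c.id) gives 0)

Corrected query:
SELECT p.name, COUNT(c.id) FROM customers p LEFT JOIN purchases c ON c.customer_id = p.id GROUP BY p.name

Result:
name  | COUNT(c.id)
------+------------
Alice | 0          
Bob   | 1          
Eve   | 1          
Frank | 1          
Grace | 2          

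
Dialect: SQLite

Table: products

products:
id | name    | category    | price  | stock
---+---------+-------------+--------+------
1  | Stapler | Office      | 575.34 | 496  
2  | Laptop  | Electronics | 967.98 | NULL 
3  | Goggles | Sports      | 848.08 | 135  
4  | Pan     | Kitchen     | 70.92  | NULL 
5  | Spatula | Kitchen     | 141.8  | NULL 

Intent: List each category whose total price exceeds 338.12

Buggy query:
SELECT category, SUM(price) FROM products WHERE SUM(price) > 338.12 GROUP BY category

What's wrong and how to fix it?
Bug: Aggregate functions cannot appear in a WHERE clause

Fix: Use HAVING (which filters groups after aggregation) instead of WHERE

Corrected query:
SELECT category, SUM(price) FROM products GROUP BY category HAVING SUM(price) > 338.12

Result:
category    | SUM(price)
------------+-----------
Electronics | 967.98    
Office      | 575.34    
Sports      | 848.08    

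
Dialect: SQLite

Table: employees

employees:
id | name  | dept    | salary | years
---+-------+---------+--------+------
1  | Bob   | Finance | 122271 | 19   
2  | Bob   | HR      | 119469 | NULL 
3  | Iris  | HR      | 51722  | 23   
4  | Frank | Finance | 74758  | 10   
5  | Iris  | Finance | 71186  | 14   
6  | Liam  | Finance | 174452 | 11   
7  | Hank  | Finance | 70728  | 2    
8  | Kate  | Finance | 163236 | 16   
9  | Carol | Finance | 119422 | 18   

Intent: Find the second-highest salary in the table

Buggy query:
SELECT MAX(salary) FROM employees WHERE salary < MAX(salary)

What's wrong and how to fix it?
Bug: The inner MAX is an aggregate inside WHERE, which is not allowed

Fix: Put the inner MAX in a scalar subquery

Corrected query:
SELECT MAX(salary) FROM employees WHERE salary < (SELECT MAX(salary) FROM employees)

Result:
MAX(salary)
-----------
163236     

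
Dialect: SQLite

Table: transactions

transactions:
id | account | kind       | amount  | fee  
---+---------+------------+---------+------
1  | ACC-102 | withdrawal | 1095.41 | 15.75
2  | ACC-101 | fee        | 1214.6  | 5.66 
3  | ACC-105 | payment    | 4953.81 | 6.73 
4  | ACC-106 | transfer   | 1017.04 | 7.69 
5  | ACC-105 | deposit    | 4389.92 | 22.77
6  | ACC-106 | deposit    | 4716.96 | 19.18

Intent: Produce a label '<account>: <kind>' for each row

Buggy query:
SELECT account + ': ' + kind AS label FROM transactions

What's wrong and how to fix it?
Bug: '+' is numeric addition; on text columns SQLite converts them to 0 instead of concatenating

Fix: Use the || operator for string concatenation

Corrected query:
SELECT account || ': ' || kind AS label FROM transactions

Result:
label              
-------------------
ACC-102: withdrawal
ACC-101: fee       
ACC-105: payment   
ACC-106: transfer  
ACC-105: deposit   
ACC-106: deposit   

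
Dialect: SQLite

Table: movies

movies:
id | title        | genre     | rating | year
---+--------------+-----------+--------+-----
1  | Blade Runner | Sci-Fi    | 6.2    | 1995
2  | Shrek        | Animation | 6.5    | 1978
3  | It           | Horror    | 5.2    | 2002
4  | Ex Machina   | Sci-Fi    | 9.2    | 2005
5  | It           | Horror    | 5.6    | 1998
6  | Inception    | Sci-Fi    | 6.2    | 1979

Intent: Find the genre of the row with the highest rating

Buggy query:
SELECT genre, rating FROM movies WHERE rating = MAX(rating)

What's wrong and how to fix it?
Bug: MAX(rating) is an aggregate and cannot be used directly in WHERE

Fix: Use a subquery: WHERE rating = (SELECT MAX(rating) FROM movies)

Corrected query:
SELECT genre, rating FROM movies WHERE rating = (SELECT MAX(rating) FROM movies)

Result:
genre  | rating
-------+-------
Sci-Fi | 9.2   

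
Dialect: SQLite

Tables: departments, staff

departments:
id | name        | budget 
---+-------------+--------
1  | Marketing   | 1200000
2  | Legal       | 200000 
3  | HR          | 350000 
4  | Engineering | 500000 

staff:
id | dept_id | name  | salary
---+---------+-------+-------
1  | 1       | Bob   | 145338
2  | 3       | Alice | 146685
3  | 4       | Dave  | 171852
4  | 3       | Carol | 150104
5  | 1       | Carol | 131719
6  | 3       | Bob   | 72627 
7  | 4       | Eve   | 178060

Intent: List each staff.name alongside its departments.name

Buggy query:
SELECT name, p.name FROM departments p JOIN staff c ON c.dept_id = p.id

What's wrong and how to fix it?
Bug: Both tables have a 'name' column; the unqualified reference is ambiguous

Fix: Qualify the column with its table alias (c.name)

Corrected query:
SELECT c.name, p.name FROM departments p JOIN staff c ON c.dept_id = p.id

Result:
name  | name       
------+------------
Bob   | Marketing  
Alice | HR         
Dave  | Engineering
Carol | HR         
Carol | Marketing  
Bob   | HR         
Eve   | Engineering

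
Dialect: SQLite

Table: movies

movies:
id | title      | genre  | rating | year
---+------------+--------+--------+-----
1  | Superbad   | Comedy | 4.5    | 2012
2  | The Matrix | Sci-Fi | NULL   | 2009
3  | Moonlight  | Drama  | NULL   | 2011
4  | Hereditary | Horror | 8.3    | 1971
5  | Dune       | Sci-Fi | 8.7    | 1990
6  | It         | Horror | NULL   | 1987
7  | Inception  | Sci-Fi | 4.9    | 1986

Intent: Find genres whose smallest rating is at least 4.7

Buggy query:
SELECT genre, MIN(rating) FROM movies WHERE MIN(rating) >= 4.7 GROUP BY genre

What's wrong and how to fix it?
Bug: Aggregates like MIN are computed per group after WHERE runs

Fix: Replace WHERE with HAVING after the GROUP BY

Corrected query:
SELECT genre, MIN(rating) FROM movies GROUP BY genre HAVING MIN(rating) >= 4.7

Result:
genre  | MIN(rating)
-------+------------
Horror | 8.3        
Sci-Fi | 4.9        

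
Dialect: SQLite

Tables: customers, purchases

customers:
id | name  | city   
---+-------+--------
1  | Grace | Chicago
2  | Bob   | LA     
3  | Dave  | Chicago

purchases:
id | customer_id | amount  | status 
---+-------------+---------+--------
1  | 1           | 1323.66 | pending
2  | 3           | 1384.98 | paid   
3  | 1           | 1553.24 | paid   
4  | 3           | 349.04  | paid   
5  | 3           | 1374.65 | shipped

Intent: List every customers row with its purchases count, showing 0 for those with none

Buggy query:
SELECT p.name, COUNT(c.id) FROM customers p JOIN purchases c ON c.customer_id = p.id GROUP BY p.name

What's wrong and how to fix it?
Bug: An inner join excludes parents with zero children

Fix: Switch to LEFT JOIN to retain unmatched parent rows

Corrected query:
SELECT p.name, COUNT(c.id) FROM customers p LEFT JOIN purchases c ON c.customer_id = p.id GROUP BY p.name

Result:
name  | COUNT(c.id)
------+------------
Bob   | 0          
Dave  | 3          
Grace | 2          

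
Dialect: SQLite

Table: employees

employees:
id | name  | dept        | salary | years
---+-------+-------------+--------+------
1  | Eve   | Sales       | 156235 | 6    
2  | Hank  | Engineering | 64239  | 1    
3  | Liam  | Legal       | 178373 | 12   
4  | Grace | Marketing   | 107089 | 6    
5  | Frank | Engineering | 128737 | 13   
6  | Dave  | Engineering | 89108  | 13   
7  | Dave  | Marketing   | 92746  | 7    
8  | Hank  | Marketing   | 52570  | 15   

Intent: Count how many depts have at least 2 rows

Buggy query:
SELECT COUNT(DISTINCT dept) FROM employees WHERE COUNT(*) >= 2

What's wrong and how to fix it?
Bug: COUNT(*) cannot appear in WHERE; the per-group count doesn't exist yet

Fix: Group first with HAVING COUNT(*) >= 2, then COUNT the resulting groups

Corrected query:
SELECT COUNT(*) FROM (SELECT dept FROM employees GROUP BY dept HAVING COUNT(*) >= 2)

Result:
COUNT(*)
--------
2       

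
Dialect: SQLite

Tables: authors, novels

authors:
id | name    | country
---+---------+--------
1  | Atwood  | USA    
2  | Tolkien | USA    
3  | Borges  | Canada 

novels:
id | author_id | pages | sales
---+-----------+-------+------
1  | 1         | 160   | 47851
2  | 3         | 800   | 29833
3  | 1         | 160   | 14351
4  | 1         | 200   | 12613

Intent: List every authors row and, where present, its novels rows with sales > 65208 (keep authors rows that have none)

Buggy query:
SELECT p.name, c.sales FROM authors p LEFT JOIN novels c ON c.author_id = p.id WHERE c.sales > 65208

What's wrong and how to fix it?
Bug: A WHERE condition on the right-hand table after LEFT JOIN drops unmatched parents

Fix: Move the right-table condition into the ON clause so unmatched parents are kept

Corrected query:
SELECT p.name, c.sales FROM authors p LEFT JOIN novels c ON c.author_id = p.id AND c.sales > 65208

Result:
name    | sales
--------+------
Atwood  | NULL 
Tolkien | NULL 
Borges  | NULL 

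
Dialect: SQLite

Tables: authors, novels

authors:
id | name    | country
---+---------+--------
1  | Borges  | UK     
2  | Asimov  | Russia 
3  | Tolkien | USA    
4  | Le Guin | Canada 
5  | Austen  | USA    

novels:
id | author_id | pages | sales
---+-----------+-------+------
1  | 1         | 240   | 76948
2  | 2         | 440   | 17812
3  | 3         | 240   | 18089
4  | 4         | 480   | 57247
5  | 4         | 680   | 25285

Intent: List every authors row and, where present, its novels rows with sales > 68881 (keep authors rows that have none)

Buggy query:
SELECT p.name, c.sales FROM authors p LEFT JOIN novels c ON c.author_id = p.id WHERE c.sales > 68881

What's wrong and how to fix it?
Bug: A WHERE condition on the right-hand table after LEFT JOIN drops unmatched parents

Fix: Move the right-table condition into the ON clause so unmatched parents are kept

Corrected query:
SELECT p.name, c.sales FROM authors p LEFT JOIN novels c ON c.author_id = p.id AND c.sales > 68881

Result:
name    | sales
--------+------
Borges  | 76948
Asimov  | NULL 
Tolkien | NULL 
Le Guin | NULL 
Austen  | NULL 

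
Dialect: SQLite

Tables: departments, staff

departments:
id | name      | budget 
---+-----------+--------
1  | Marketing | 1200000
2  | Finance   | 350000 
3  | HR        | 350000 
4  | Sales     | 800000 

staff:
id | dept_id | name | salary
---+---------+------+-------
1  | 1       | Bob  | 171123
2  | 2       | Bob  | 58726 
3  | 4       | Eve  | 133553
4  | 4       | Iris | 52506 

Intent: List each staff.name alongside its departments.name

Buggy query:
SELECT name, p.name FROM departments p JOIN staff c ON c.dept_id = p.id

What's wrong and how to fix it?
Bug: 'name' exists in both joined tables, so the database can't tell which one is meant

Fix: Prefix ambiguous columns with the table alias

Corrected query:
SELECT c.name, p.name FROM departments p JOIN staff c ON c.dept_id = p.id

Result:
name | name     
-----+----------
Bob  | Marketing
Bob  | Finance  
Eve  | Sales    
Iris | Sales    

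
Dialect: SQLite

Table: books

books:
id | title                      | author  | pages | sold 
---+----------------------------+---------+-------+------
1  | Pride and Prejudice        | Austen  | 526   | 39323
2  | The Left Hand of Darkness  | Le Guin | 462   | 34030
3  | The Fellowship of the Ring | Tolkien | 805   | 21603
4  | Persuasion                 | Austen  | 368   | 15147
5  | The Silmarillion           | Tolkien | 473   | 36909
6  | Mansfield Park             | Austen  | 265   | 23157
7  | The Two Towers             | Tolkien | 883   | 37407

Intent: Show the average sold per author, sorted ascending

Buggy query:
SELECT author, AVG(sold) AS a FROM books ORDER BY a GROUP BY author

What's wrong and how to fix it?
Bug: ORDER BY appears before GROUP BY; SQL clause order requires GROUP BY first

Fix: Move ORDER BY to the end, after GROUP BY

Corrected query:
SELECT author, AVG(sold) AS a FROM books GROUP BY author ORDER BY a

Result:
author  | a           
--------+-------------
Austen  | 25875.666667
Tolkien | 31973       
Le Guin | 34030       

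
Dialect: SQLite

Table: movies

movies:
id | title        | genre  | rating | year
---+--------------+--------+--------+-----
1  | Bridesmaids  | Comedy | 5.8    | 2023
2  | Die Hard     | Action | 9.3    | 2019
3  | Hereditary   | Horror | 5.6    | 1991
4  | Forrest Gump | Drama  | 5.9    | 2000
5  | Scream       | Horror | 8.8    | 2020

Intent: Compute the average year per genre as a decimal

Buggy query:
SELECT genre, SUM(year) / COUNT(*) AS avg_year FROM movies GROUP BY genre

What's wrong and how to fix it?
Bug: SUM(year) and COUNT(*) are both integers; the division truncates the fractional part

Fix: Multiply by 1.0 (or CAST to REAL) to force floating-point division

Corrected query:
SELECT genre, SUM(year) * 1.0 / COUNT(*) AS avg_year FROM movies GROUP BY genre

Result:
genre  | avg_year
-------+---------
Action | 2019    
Comedy | 2023    
Drama  | 2000    
Horror | 2005.5  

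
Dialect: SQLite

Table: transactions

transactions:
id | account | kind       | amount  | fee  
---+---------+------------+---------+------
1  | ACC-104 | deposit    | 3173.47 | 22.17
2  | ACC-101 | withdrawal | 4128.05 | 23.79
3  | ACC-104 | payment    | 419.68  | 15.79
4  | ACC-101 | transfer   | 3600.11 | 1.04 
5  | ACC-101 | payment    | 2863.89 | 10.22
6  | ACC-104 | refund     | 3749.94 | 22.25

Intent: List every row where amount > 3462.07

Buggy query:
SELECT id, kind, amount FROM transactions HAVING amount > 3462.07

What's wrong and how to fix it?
Bug: This is a non-aggregate query (no GROUP BY, no aggregates), so in SQLite the HAVING clause is invalid here; a row-level condition belongs in WHERE

Fix: Use WHERE for row-level filtering

Corrected query:
SELECT id, kind, amount FROM transactions WHERE amount > 3462.07

Result:
id | kind       | amount 
---+------------+--------
2  | withdrawal | 4128.05
4  | transfer   | 3600.11
6  | refund     | 3749.94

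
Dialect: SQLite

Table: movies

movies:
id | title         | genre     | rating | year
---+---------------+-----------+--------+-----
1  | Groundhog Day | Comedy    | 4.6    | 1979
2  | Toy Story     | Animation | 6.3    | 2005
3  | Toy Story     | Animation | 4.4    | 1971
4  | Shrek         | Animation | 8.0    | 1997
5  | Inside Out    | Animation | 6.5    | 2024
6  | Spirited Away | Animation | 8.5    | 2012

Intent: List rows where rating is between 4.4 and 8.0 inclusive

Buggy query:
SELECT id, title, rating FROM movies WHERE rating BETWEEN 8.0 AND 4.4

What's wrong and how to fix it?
Bug: The bounds are reversed; BETWEEN a AND b requires a <= b to match anything

Fix: Swap the bounds so the smaller value comes first

Corrected query:
SELECT id, title, rating FROM movies WHERE rating BETWEEN 4.4 AND 8.0

Result:
id | title         | rating
---+---------------+-------
1  | Groundhog Day | 4.6   
2  | Toy Story     | 6.3   
3  | Toy Story     | 4.4   
4  | Shrek         | 8     
5  | Inside Out    | 6.5   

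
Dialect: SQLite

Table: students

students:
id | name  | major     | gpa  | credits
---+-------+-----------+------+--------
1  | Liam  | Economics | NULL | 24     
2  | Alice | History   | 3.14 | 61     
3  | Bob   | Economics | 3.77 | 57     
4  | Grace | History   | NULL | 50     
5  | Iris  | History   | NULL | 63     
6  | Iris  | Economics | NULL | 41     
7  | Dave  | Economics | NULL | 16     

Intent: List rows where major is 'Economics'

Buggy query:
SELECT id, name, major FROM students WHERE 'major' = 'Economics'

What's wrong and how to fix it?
Bug: 'major' in single quotes is a string literal, not the column; the comparison is literal-vs-literal and never true

Fix: Reference the column as major without single quotes

Corrected query:
SELECT id, name, major FROM students WHERE major = 'Economics'

Result:
id | name | major    
---+------+----------
1  | Liam | Economics
3  | Bob  | Economics
6  | Iris | Economics
7  | Dave | Economics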